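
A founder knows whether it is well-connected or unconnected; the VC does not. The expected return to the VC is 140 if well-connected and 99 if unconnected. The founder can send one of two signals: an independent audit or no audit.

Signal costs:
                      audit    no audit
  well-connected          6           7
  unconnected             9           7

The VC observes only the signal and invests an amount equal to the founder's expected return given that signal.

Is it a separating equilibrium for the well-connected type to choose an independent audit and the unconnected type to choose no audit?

If types separate, audit earns payment 140 and no audit earns 99.
Well-connected: audit gives 140 − 6 = 134; no audit gives 99 − 7 = 92. No deviation. ✓
Unconnected: no audit gives 99 − 7 = 92; audit gives 140 − 9 = 131. Would deviate. ✗

No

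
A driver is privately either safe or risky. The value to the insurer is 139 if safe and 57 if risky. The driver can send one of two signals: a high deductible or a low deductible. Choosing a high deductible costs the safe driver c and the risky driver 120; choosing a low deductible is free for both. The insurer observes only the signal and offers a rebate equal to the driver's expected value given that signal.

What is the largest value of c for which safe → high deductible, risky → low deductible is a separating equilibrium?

Under separation: high deductible → safe (pays 139); low deductible → risky (pays 57).
Risky: 57 − 0 = 57 ≥ 139 − 120 = 19. Holds regardless of c. ✓
Safe: 139 − c ≥ 57 − 0, so c ≤ 139 − 57 = 82.

82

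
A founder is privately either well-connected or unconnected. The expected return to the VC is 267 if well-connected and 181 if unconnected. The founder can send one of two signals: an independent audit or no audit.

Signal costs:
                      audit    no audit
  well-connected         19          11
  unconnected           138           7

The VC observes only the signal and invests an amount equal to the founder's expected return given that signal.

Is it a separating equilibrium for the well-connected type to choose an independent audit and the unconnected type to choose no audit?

If types separate, audit earns payment 267 and no audit earns 181.
Well-connected: audit gives 267 − 19 = 248; no audit gives 181 − 11 = 170. No deviation. ✓
Unconnected: no audit gives 181 − 7 = 174; audit gives 267 − 138 = 129. No deviation. ✓
Both incentive constraints hold.

Yes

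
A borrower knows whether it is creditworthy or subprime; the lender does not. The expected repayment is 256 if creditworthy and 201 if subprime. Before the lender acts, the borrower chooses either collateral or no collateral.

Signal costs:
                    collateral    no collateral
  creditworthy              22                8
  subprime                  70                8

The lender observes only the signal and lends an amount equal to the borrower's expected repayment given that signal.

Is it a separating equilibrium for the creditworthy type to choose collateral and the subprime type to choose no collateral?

Under separation the lender infers type exactly: collateral → creditworthy (pays 256), no collateral → subprime (pays 201).
Creditworthy: collateral gives 256 − 22 = 234; no collateral gives 201 − 8 = 193. No deviation. ✓
Subprime: no collateral gives 201 − 8 = 193; collateral gives 256 − 70 = 186. No deviation. ✓
Neither type gains from mimicking the other.

Yes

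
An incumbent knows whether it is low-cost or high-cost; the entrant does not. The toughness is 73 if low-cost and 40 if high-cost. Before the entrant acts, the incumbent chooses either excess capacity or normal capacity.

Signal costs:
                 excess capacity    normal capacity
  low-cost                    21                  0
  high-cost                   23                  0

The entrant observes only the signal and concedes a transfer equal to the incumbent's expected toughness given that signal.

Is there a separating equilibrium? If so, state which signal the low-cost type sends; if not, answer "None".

Try low-cost → excess capacity, high-cost → normal capacity:
  If types separate, excess capacity earns payment 73 and normal capacity earns 40.
  Low-cost: excess capacity gives 73 − 21 = 52; normal capacity gives 40 − 0 = 40. No deviation. ✓
  High-cost: normal capacity gives 40 − 0 = 40; excess capacity gives 73 − 23 = 50. Would deviate. ✗
Try low-cost → normal capacity, high-cost → excess capacity:
  If types separate, normal capacity earns payment 73 and excess capacity earns 40.
  Low-cost: normal capacity gives 73 − 0 = 73; excess capacity gives 40 − 21 = 19. No deviation. ✓
  High-cost: excess capacity gives 40 − 23 = 17; normal capacity gives 73 − 0 = 73. Would deviate. ✗
Neither assignment is incentive-compatible.

None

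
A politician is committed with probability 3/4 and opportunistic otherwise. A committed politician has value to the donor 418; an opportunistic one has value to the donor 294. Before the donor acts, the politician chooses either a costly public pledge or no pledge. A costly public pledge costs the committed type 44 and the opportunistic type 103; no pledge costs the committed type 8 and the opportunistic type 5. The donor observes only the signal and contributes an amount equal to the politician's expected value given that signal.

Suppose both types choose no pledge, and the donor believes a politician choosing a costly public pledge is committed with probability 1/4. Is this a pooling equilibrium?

At the pooled signal (no pledge) the donor holds the prior 3/4 and pays 3/4·418 + 1/4·294 = 387. Off-path (pledge) belief 1/4 gives 1/4·418 + 3/4·294 = 325.
Committed: no pledge gives 387 − 8 = 379; pledge gives 325 − 44 = 281. Stays. ✓
Opportunistic: no pledge gives 387 − 5 = 382; pledge gives 325 − 103 = 222. Stays. ✓

Yes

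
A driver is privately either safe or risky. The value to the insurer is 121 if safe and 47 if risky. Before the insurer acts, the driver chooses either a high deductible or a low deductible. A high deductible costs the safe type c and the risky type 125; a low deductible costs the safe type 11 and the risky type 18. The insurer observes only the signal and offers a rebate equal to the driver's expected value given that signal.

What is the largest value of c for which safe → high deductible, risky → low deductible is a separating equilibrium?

85

Under separation: high deductible → safe (pays 121); low deductible → risky (pays 47).
Risky: 47 − 18 = 29 ≥ 121 − 125 = -4. Holds regardless of c. ✓
Safe: 121 − c ≥ 47 − 11, so c ≤ 121 − 36 = 85.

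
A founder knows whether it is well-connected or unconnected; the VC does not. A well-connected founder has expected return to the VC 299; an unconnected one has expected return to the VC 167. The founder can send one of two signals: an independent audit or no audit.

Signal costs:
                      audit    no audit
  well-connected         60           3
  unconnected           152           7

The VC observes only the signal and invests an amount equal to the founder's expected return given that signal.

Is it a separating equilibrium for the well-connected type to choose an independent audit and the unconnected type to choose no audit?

Under separation the VC infers type exactly: audit → well-connected (pays 299), no audit → unconnected (pays 167).
Well-connected: audit gives 299 − 60 = 239; no audit gives 167 − 3 = 164. No deviation. ✓
Unconnected: no audit gives 167 − 7 = 160; audit gives 299 − 152 = 147. No deviation. ✓
Neither type gains from mimicking the other.

Yes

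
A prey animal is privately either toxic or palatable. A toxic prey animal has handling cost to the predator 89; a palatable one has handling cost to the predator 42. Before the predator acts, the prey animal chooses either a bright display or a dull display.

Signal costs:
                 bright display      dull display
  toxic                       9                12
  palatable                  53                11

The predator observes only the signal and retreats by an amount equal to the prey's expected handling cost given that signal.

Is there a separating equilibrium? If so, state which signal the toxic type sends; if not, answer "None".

Try toxic → bright display, palatable → dull display:
  If types separate, bright display earns payment 89 and dull display earns 42.
  Toxic: bright display gives 89 − 9 = 80; dull display gives 42 − 12 = 30. No deviation. ✓
  Palatable: dull display gives 42 − 11 = 31; bright display gives 89 − 53 = 36. Would deviate. ✗
Try toxic → dull display, palatable → bright display:
  If types separate, dull display earns payment 89 and bright display earns 42.
  Toxic: dull display gives 89 − 12 = 77; bright display gives 42 − 9 = 33. No deviation. ✓
  Palatable: bright display gives 42 − 53 = -11; dull display gives 89 − 11 = 78. Would deviate. ✗
Neither assignment is incentive-compatible.

None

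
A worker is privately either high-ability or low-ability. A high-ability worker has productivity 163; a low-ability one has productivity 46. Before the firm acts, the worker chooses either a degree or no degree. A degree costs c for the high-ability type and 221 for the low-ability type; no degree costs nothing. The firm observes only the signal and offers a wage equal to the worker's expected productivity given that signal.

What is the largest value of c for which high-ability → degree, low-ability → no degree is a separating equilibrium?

Under separation: degree → high-ability (pays 163); no degree → low-ability (pays 46).
Low-ability: 46 − 0 = 46 ≥ 163 − 221 = -58. Holds regardless of c. ✓
High-ability: 163 − c ≥ 46 − 0, so c ≤ 163 − 46 = 117.

117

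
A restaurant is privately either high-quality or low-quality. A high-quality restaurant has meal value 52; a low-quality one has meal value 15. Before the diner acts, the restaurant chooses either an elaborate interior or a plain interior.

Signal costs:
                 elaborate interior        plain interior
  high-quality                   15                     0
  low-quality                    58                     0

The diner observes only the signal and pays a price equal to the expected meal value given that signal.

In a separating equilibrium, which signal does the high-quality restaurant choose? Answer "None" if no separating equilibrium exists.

elaborate interior

Try high-quality → elaborate interior, low-quality → plain interior:
  If types separate, elaborate interior earns payment 52 and plain interior earns 15.
  High-quality: elaborate interior gives 52 − 15 = 37; plain interior gives 15 − 0 = 15. No deviation. ✓
  Low-quality: plain interior gives 15 − 0 = 15; elaborate interior gives 52 − 58 = -6. No deviation. ✓
Both hold — the high-quality type sends elaborate interior.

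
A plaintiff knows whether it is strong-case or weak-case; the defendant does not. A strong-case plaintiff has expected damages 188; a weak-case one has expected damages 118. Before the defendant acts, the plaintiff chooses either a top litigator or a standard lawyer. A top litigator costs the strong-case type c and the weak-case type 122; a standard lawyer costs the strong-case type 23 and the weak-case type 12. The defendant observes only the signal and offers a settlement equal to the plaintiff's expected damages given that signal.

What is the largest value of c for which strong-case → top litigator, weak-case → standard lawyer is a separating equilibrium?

Under separation: top litigator → strong-case (pays 188); standard lawyer → weak-case (pays 118).
Weak-case: 118 − 12 = 106 ≥ 188 − 122 = 66. Holds regardless of c. ✓
Strong-case: 188 − c ≥ 118 − 23, so c ≤ 188 − 95 = 93.

93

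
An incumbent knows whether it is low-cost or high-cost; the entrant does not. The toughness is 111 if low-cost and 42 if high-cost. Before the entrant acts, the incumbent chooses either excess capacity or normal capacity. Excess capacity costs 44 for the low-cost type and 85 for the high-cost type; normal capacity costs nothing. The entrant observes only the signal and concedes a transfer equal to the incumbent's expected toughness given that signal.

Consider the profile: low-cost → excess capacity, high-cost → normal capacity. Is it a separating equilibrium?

If types separate, excess capacity earns payment 111 and normal capacity earns 42.
Low-cost: excess capacity gives 111 − 44 = 67; normal capacity gives 42 − 0 = 42. No deviation. ✓
High-cost: normal capacity gives 42 − 0 = 42; excess capacity gives 111 − 85 = 26. No deviation. ✓
Neither type gains from mimicking the other.

Yes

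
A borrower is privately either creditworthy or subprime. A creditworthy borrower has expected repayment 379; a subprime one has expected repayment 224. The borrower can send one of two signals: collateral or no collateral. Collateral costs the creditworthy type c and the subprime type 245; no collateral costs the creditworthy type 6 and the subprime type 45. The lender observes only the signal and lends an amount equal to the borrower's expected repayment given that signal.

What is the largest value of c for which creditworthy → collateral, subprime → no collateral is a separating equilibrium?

161

Under separation: collateral → creditworthy (pays 379); no collateral → subprime (pays 224).
Subprime: 224 − 45 = 179 ≥ 379 − 245 = 134. Holds regardless of c. ✓
Creditworthy: 379 − c ≥ 224 − 6, so c ≤ 379 − 218 = 161.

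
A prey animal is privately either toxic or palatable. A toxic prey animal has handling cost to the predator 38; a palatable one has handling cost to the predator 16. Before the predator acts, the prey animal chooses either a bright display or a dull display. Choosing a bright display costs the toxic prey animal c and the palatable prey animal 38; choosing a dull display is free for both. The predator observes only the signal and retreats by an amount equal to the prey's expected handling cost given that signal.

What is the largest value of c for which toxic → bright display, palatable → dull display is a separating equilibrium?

Under separation: bright display → toxic (pays 38); dull display → palatable (pays 16).
Palatable: 16 − 0 = 16 ≥ 38 − 38 = 0. Holds regardless of c. ✓
Toxic: 38 − c ≥ 16 − 0, so c ≤ 38 − 16 = 22.

22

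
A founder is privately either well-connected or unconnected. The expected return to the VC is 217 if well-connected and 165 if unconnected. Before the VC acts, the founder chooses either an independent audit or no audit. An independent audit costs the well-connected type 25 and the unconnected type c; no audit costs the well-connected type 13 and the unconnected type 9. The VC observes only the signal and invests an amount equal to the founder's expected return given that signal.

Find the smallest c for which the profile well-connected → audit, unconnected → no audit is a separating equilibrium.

61

Under separation: audit → well-connected (pays 217); no audit → unconnected (pays 165).
Well-connected: 217 − 25 = 192 ≥ 165 − 13 = 152. Holds regardless of c. ✓
Unconnected: 165 − 9 ≥ 217 − c, so c ≥ 217 − 156 = 61.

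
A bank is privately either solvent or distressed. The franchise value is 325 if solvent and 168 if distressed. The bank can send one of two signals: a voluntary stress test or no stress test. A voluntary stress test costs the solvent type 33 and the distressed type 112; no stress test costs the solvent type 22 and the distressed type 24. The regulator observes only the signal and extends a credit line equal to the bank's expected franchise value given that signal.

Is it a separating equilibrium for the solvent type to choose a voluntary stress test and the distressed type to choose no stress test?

If types separate, stress test earns payment 325 and no stress test earns 168.
Solvent: stress test gives 325 − 33 = 292; no stress test gives 168 − 22 = 146. No deviation. ✓
Distressed: no stress test gives 168 − 24 = 144; stress test gives 325 − 112 = 213. Would deviate. ✗

No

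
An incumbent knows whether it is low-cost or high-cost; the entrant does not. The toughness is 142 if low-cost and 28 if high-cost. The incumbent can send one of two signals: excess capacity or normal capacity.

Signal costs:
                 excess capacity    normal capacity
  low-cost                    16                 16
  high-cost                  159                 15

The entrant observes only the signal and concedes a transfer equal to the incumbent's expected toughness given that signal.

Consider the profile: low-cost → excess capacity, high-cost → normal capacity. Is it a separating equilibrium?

If types separate, excess capacity earns payment 142 and normal capacity earns 28.
Low-cost: excess capacity gives 142 − 16 = 126; normal capacity gives 28 − 16 = 12. No deviation. ✓
High-cost: normal capacity gives 28 − 15 = 13; excess capacity gives 142 − 159 = -17. No deviation. ✓
Both incentive constraints hold.

Yes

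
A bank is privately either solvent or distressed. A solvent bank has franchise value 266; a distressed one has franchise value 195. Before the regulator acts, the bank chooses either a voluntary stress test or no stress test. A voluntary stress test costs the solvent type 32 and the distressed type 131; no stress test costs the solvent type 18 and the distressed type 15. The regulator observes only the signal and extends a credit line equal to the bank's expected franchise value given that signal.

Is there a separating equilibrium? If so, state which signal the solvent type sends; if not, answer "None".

Try solvent → stress test, distressed → no stress test:
  If types separate, stress test earns payment 266 and no stress test earns 195.
  Solvent: stress test gives 266 − 32 = 234; no stress test gives 195 − 18 = 177. No deviation. ✓
  Distressed: no stress test gives 195 − 15 = 180; stress test gives 266 − 131 = 135. No deviation. ✓
Both hold — the solvent type sends stress test.

stress test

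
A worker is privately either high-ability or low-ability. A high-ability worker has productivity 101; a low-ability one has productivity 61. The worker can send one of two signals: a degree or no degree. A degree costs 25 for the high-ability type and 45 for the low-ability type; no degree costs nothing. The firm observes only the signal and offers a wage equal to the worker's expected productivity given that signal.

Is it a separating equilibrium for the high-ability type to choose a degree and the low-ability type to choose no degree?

Yes

Under separation the firm infers type exactly: degree → high-ability (pays 101), no degree → low-ability (pays 61).
High-ability: degree gives 101 − 25 = 76; no degree gives 61 − 0 = 61. No deviation. ✓
Low-ability: no degree gives 61 − 0 = 61; degree gives 101 − 45 = 56. No deviation. ✓
Neither type gains from mimicking the other.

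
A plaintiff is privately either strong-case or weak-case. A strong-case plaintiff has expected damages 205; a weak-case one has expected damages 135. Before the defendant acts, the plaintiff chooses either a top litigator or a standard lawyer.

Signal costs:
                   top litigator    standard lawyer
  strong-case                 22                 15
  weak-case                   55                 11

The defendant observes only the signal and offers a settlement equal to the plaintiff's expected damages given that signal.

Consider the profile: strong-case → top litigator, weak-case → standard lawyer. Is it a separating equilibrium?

No

If types separate, top litigator earns payment 205 and standard lawyer earns 135.
Strong-case: top litigator gives 205 − 22 = 183; standard lawyer gives 135 − 15 = 120. No deviation. ✓
Weak-case: standard lawyer gives 135 − 11 = 124; top litigator gives 205 − 55 = 150. Would deviate. ✗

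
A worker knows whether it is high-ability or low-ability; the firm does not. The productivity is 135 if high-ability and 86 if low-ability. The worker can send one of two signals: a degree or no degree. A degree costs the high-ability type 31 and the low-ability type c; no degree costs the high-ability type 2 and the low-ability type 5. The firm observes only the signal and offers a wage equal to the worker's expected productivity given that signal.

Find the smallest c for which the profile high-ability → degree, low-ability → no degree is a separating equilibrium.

54

Under separation: degree → high-ability (pays 135); no degree → low-ability (pays 86).
High-ability: 135 − 31 = 104 ≥ 86 − 2 = 84. Holds regardless of c. ✓
Low-ability: 86 − 5 ≥ 135 − c, so c ≥ 135 − 81 = 54.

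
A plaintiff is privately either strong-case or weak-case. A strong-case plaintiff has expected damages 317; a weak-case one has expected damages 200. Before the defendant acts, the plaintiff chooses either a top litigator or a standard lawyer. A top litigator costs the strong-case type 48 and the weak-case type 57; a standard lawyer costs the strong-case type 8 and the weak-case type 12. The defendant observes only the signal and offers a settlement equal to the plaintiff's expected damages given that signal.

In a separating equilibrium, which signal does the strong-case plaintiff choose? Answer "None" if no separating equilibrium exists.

Try strong-case → top litigator, weak-case → standard lawyer:
  If types separate, top litigator earns payment 317 and standard lawyer earns 200.
  Strong-case: top litigator gives 317 − 48 = 269; standard lawyer gives 200 − 8 = 192. No deviation. ✓
  Weak-case: standard lawyer gives 200 − 12 = 188; top litigator gives 317 − 57 = 260. Would deviate. ✗
Try strong-case → standard lawyer, weak-case → top litigator:
  If types separate, standard lawyer earns payment 317 and top litigator earns 200.
  Strong-case: standard lawyer gives 317 − 8 = 309; top litigator gives 200 − 48 = 152. No deviation. ✓
  Weak-case: top litigator gives 200 − 57 = 143; standard lawyer gives 317 − 12 = 305. Would deviate. ✗
Neither assignment is incentive-compatible.

None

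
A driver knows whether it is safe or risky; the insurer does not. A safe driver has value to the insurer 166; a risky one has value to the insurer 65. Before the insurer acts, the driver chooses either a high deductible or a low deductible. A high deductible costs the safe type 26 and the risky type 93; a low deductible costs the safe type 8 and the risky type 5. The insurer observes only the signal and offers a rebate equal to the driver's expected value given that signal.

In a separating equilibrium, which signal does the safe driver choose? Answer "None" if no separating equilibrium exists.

Try safe → high deductible, risky → low deductible:
  If types separate, high deductible earns payment 166 and low deductible earns 65.
  Safe: high deductible gives 166 − 26 = 140; low deductible gives 65 − 8 = 57. No deviation. ✓
  Risky: low deductible gives 65 − 5 = 60; high deductible gives 166 − 93 = 73. Would deviate. ✗
Try safe → low deductible, risky → high deductible:
  If types separate, low deductible earns payment 166 and high deductible earns 65.
  Safe: low deductible gives 166 − 8 = 158; high deductible gives 65 − 26 = 39. No deviation. ✓
  Risky: high deductible gives 65 − 93 = -28; low deductible gives 166 − 5 = 161. Would deviate. ✗
Neither assignment is incentive-compatible.

None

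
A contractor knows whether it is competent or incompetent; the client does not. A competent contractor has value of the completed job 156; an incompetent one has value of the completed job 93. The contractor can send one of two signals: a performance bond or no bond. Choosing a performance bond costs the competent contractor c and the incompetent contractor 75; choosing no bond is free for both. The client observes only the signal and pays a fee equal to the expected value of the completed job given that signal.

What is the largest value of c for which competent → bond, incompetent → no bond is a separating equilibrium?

63

Under separation: bond → competent (pays 156); no bond → incompetent (pays 93).
Incompetent: 93 − 0 = 93 ≥ 156 − 75 = 81. Holds regardless of c. ✓
Competent: 156 − c ≥ 93 − 0, so c ≤ 156 − 93 = 63.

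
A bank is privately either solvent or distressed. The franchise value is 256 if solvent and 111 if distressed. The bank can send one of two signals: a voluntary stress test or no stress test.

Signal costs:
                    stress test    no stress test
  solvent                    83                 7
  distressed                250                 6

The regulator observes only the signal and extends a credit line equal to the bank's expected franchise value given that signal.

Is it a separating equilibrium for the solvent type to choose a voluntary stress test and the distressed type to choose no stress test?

Yes

If types separate, stress test earns payment 256 and no stress test earns 111.
Solvent: stress test gives 256 − 83 = 173; no stress test gives 111 − 7 = 104. No deviation. ✓
Distressed: no stress test gives 111 − 6 = 105; stress test gives 256 − 250 = 6. No deviation. ✓
Neither type gains from mimicking the other.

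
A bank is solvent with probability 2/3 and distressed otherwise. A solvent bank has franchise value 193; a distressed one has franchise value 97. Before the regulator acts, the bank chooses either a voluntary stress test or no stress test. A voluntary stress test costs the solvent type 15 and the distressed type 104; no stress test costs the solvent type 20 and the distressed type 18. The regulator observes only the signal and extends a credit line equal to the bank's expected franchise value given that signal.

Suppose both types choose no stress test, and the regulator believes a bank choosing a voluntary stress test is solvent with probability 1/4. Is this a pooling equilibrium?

On the equilibrium path (no stress test) the regulator holds the prior 2/3 and pays 2/3·193 + 1/3·97 = 161. Off-path (stress test) belief 1/4 gives 1/4·193 + 3/4·97 = 121.
Solvent: no stress test gives 161 − 20 = 141; stress test gives 121 − 15 = 106. Stays. ✓
Distressed: no stress test gives 161 − 18 = 143; stress test gives 121 − 104 = 17. Stays. ✓
Beliefs are Bayes-consistent on-path and both types best-respond.

Yes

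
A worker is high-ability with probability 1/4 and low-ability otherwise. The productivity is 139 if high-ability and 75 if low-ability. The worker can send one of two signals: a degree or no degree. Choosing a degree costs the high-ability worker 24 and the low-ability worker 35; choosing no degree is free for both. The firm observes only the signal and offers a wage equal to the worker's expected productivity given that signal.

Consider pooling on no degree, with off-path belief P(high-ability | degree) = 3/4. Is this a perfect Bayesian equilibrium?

On the equilibrium path (no degree) the firm holds the prior 1/4 and pays 1/4·139 + 3/4·75 = 91. Off-path (degree) belief 3/4 gives 3/4·139 + 1/4·75 = 123.
High-ability: no degree gives 91 − 0 = 91; degree gives 123 − 24 = 99. Deviates. ✗
Low-ability: no degree gives 91 − 0 = 91; degree gives 123 − 35 = 88. Stays. ✓

No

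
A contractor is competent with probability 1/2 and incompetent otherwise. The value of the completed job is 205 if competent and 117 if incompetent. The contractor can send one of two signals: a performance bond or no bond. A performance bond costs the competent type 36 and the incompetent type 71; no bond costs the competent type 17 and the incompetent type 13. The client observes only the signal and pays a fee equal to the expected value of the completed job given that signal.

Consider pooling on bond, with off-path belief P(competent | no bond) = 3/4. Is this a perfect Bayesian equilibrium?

No

At the pooled signal (bond) the client holds the prior 1/2 and pays 1/2·205 + 1/2·117 = 161. Off-path (no bond) belief 3/4 gives 3/4·205 + 1/4·117 = 183.
Competent: bond gives 161 − 36 = 125; no bond gives 183 − 17 = 166. Deviates. ✗
Incompetent: bond gives 161 − 71 = 90; no bond gives 183 − 13 = 170. Deviates. ✗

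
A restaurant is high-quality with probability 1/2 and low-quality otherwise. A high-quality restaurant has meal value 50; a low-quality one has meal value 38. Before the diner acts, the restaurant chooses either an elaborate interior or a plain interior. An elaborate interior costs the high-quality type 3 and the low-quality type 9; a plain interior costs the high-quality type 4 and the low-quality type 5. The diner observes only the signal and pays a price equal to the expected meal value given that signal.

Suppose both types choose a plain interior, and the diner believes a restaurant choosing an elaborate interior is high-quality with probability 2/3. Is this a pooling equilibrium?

No

At the pooled signal (plain interior) the diner holds the prior 1/2 and pays 1/2·50 + 1/2·38 = 44. Off-path (elaborate interior) belief 2/3 gives 2/3·50 + 1/3·38 = 46.
High-quality: plain interior gives 44 − 4 = 40; elaborate interior gives 46 − 3 = 43. Deviates. ✗
Low-quality: plain interior gives 44 − 5 = 39; elaborate interior gives 46 − 9 = 37. Stays. ✓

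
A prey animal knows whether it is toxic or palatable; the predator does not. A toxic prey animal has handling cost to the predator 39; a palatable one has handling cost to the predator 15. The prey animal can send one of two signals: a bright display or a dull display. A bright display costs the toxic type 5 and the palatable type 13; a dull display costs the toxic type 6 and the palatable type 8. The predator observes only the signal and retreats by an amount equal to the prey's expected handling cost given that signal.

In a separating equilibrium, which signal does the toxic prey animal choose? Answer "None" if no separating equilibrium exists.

Try toxic → bright display, palatable → dull display:
  If types separate, bright display earns payment 39 and dull display earns 15.
  Toxic: bright display gives 39 − 5 = 34; dull display gives 15 − 6 = 9. No deviation. ✓
  Palatable: dull display gives 15 − 8 = 7; bright display gives 39 − 13 = 26. Would deviate. ✗
Try toxic → dull display, palatable → bright display:
  If types separate, dull display earns payment 39 and bright display earns 15.
  Toxic: dull display gives 39 − 6 = 33; bright display gives 15 − 5 = 10. No deviation. ✓
  Palatable: bright display gives 15 − 13 = 2; dull display gives 39 − 8 = 31. Would deviate. ✗
Neither assignment is incentive-compatible.

None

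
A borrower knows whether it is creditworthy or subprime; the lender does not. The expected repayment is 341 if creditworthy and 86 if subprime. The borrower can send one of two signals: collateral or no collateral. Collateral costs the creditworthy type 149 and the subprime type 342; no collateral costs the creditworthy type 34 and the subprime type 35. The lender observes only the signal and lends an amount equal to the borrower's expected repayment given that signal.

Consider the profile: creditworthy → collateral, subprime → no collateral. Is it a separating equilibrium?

Yes

Under separation the lender infers type exactly: collateral → creditworthy (pays 341), no collateral → subprime (pays 86).
Creditworthy: collateral gives 341 − 149 = 192; no collateral gives 86 − 34 = 52. No deviation. ✓
Subprime: no collateral gives 86 − 35 = 51; collateral gives 341 − 342 = -1. No deviation. ✓
Neither type gains from mimicking the other.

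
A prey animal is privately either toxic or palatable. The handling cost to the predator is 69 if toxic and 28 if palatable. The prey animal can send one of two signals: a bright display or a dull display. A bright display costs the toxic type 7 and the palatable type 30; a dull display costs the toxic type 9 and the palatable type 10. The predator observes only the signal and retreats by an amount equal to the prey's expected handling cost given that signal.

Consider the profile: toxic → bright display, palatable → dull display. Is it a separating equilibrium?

No

If types separate, bright display earns payment 69 and dull display earns 28.
Toxic: bright display gives 69 − 7 = 62; dull display gives 28 − 9 = 19. No deviation. ✓
Palatable: dull display gives 28 − 10 = 18; bright display gives 69 − 30 = 39. Would deviate. ✗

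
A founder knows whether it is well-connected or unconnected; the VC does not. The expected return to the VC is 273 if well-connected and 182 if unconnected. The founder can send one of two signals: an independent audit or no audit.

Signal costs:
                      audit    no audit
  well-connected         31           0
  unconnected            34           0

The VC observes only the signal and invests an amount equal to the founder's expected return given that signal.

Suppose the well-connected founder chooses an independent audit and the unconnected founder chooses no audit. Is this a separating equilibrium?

No

If types separate, audit earns payment 273 and no audit earns 182.
Well-connected: audit gives 273 − 31 = 242; no audit gives 182 − 0 = 182. No deviation. ✓
Unconnected: no audit gives 182 − 0 = 182; audit gives 273 − 34 = 239. Would deviate. ✗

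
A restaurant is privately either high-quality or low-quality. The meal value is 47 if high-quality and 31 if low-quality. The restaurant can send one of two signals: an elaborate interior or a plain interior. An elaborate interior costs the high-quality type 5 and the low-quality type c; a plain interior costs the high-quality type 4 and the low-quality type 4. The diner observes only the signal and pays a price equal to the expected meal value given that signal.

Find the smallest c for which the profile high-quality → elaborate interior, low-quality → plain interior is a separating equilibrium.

Under separation: elaborate interior → high-quality (pays 47); plain interior → low-quality (pays 31).
High-quality: 47 − 5 = 42 ≥ 31 − 4 = 27. Holds regardless of c. ✓
Low-quality: 31 − 4 ≥ 47 − c, so c ≥ 47 − 27 = 20.

20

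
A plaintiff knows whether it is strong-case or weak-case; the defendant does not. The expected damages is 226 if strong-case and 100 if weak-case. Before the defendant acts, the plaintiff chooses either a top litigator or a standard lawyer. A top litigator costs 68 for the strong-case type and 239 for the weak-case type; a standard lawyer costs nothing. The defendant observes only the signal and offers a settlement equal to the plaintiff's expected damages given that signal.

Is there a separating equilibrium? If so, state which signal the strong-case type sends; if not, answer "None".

top litigator

Try strong-case → top litigator, weak-case → standard lawyer:
  Under separation the defendant infers type exactly: top litigator → strong-case (pays 226), standard lawyer → weak-case (pays 100).
  Strong-case: top litigator gives 226 − 68 = 158; standard lawyer gives 100 − 0 = 100. No deviation. ✓
  Weak-case: standard lawyer gives 100 − 0 = 100; top litigator gives 226 − 239 = -13. No deviation. ✓
Both hold — the strong-case type sends top litigator.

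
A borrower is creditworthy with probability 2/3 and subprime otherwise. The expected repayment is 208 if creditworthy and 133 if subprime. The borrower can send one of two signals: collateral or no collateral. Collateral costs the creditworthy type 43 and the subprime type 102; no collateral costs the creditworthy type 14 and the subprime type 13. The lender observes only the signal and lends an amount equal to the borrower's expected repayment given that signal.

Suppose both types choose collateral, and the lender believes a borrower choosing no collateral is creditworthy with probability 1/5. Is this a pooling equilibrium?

No

At the pooled signal (collateral) the lender holds the prior 2/3 and pays 2/3·208 + 1/3·133 = 183. Off-path (no collateral) belief 1/5 gives 1/5·208 + 4/5·133 = 148.
Creditworthy: collateral gives 183 − 43 = 140; no collateral gives 148 − 14 = 134. Stays. ✓
Subprime: collateral gives 183 − 102 = 81; no collateral gives 148 − 13 = 135. Deviates. ✗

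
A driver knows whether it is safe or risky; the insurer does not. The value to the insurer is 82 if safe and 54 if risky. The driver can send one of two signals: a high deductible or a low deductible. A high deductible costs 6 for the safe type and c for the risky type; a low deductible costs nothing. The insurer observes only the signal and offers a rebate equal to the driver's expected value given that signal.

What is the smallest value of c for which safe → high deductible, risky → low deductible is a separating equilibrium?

Under separation: high deductible → safe (pays 82); low deductible → risky (pays 54).
Safe: 82 − 6 = 76 ≥ 54 − 0 = 54. Holds regardless of c. ✓
Risky: 54 − 0 ≥ 82 − c, so c ≥ 82 − 54 = 28.

28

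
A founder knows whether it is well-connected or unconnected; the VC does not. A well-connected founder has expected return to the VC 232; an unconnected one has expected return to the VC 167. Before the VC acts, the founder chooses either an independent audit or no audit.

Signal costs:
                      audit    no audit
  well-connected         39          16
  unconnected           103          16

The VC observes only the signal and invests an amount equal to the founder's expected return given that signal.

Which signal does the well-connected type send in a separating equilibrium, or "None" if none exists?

Try well-connected → audit, unconnected → no audit:
  Under separation the VC infers type exactly: audit → well-connected (pays 232), no audit → unconnected (pays 167).
  Well-connected: audit gives 232 − 39 = 193; no audit gives 167 − 16 = 151. No deviation. ✓
  Unconnected: no audit gives 167 − 16 = 151; audit gives 232 − 103 = 129. No deviation. ✓
Both hold — the well-connected type sends audit.

audit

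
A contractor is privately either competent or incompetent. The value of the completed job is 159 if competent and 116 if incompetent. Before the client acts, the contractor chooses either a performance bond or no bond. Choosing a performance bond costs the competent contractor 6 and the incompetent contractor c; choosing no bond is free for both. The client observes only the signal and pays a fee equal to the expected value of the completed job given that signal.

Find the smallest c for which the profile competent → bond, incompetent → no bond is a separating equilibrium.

43

Under separation: bond → competent (pays 159); no bond → incompetent (pays 116).
Competent: 159 − 6 = 153 ≥ 116 − 0 = 116. Holds regardless of c. ✓
Incompetent: 116 − 0 ≥ 159 − c, so c ≥ 159 − 116 = 43.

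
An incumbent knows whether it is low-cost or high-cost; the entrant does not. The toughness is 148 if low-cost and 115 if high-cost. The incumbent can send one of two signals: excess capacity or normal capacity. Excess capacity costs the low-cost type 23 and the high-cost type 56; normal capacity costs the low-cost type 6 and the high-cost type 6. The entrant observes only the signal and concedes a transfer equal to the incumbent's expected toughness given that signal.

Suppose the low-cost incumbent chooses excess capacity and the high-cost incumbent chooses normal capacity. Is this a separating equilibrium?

Under separation the entrant infers type exactly: excess capacity → low-cost (pays 148), normal capacity → high-cost (pays 115).
Low-cost: excess capacity gives 148 − 23 = 125; normal capacity gives 115 − 6 = 109. No deviation. ✓
High-cost: normal capacity gives 115 − 6 = 109; excess capacity gives 148 − 56 = 92. No deviation. ✓
Neither type gains from mimicking the other.

Yes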